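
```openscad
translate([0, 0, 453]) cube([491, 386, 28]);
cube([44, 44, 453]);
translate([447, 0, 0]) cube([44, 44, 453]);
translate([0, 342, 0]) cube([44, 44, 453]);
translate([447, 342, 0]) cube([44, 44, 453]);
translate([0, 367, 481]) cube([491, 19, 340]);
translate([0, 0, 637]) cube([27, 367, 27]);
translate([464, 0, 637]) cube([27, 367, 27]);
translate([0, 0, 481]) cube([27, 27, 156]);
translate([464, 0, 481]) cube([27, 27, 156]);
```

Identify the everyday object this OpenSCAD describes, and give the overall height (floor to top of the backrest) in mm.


A chair. The overall height is 821 mm.

A slab on four corner posts with a tall panel at the back — a chair. The seat slab sits at z = 453 with thickness 28, and the 340 mm backrest starts at the seat top, so the overall height is 453 + 28 + 340 = 821 mm.


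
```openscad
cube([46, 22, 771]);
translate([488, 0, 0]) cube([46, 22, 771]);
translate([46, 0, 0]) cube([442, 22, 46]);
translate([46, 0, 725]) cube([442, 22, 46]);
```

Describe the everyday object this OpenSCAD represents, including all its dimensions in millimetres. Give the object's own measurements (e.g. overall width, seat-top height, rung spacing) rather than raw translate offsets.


A rectangular picture frame lying in the x–z plane (depth along y). The opening is 442 mm wide (x) by 679 mm tall (z), surrounded by a border 46 mm wide on all four sides. The frame is 22 mm deep and is made of two full-height vertical stiles with two horizontal rails fitted between them.


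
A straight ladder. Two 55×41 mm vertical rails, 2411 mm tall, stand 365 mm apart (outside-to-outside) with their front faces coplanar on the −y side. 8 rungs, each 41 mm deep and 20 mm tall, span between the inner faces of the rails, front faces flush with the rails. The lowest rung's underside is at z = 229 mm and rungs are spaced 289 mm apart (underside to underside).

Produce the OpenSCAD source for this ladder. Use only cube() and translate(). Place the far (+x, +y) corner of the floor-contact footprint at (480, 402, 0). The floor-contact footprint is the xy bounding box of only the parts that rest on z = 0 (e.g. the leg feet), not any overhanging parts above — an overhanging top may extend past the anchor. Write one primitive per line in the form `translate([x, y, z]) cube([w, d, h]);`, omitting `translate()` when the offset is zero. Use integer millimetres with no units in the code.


translate([115, 361, 0]) cube([55, 41, 2411]);
translate([425, 361, 0]) cube([55, 41, 2411]);
translate([170, 361, 229]) cube([255, 41, 20]);
translate([170, 361, 518]) cube([255, 41, 20]);
translate([170, 361, 807]) cube([255, 41, 20]);
translate([170, 361, 1096]) cube([255, 41, 20]);
translate([170, 361, 1385]) cube([255, 41, 20]);
translate([170, 361, 1674]) cube([255, 41, 20]);
translate([170, 361, 1963]) cube([255, 41, 20]);
translate([170, 361, 2252]) cube([255, 41, 20]);


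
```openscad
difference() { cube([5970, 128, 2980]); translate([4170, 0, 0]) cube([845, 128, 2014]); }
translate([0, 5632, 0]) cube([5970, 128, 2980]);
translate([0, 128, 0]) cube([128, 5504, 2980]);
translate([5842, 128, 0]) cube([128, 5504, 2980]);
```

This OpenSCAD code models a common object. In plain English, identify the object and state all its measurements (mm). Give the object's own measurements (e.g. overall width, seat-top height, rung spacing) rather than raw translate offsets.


A single room: four walls, each 2980 mm tall and 128 mm thick, enclosing an outside footprint 5970×5760 mm (x × y), no floor or roof. The front and back walls (−y and +y sides) run the full x-width; the side walls fit between their inner faces. A door opening 845 mm wide and 2014 mm tall is cut through the front wall from the floor up, its −x edge 4170 mm from the wall's −x end.


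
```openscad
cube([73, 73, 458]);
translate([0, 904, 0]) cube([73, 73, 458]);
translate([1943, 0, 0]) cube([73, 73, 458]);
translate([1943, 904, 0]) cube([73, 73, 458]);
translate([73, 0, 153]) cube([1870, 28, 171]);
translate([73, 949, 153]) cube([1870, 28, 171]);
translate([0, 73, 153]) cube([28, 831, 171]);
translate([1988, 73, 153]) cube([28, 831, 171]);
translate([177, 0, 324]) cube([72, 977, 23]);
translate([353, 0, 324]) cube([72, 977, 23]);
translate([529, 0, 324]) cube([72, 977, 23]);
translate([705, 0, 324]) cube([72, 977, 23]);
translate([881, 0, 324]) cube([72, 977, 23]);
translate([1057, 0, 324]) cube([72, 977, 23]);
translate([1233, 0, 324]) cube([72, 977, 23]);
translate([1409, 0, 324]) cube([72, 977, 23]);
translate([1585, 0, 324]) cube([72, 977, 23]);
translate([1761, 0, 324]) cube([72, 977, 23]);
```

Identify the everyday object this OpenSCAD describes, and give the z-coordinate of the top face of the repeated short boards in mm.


A bed frame. The slat-top height is 347 mm.

Four posts, four rails, and a row of slats — a bed frame. Slats sit on the rails at z = 153 + 171 = 324; with slat thickness 23, the top is 347 mm.


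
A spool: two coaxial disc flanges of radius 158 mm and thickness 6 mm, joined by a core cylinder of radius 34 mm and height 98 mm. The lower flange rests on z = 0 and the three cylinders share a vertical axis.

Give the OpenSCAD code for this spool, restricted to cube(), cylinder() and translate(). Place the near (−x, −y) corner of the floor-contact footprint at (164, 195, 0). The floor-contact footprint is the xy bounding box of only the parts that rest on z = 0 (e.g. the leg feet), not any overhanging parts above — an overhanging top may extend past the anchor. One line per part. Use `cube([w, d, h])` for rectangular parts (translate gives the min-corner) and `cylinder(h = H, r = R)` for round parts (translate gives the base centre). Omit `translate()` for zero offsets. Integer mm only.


translate([322, 353, 0]) cylinder(h = 6, r = 158);
translate([322, 353, 6]) cylinder(h = 98, r = 34);
translate([322, 353, 104]) cylinder(h = 6, r = 158);


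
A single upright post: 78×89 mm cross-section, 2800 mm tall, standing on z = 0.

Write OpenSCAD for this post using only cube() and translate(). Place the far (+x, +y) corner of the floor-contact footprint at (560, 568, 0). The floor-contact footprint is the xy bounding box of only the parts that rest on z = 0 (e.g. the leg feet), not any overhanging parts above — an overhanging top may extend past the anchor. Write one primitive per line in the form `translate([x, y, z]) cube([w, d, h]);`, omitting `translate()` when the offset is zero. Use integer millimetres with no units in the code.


translate([482, 479, 0]) cube([78, 89, 2800]);


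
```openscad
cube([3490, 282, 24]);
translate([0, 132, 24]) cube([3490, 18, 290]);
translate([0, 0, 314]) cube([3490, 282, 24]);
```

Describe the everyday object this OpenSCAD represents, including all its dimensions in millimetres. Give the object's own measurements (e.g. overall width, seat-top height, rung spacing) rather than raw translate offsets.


An I-beam lying along x, 3490 mm long. Overall section height 338 mm. Two flanges 282 mm wide (y) and 24 mm thick, one on the floor and one at the top; a web 18 mm thick runs between them, centred on the flange width.


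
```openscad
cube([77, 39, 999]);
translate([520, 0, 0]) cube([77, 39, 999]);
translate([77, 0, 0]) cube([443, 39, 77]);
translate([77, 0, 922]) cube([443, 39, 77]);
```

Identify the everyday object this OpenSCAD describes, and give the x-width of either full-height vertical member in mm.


A picture frame. The border width is 77 mm.

Four thin pieces enclosing a rectangular opening — a picture frame. The two full-height stiles are 999 mm tall; the top rail sits at z = 922 and is 77 mm tall, so the border above the opening is 999 − 922 = 77 mm, matching the stile x-width.


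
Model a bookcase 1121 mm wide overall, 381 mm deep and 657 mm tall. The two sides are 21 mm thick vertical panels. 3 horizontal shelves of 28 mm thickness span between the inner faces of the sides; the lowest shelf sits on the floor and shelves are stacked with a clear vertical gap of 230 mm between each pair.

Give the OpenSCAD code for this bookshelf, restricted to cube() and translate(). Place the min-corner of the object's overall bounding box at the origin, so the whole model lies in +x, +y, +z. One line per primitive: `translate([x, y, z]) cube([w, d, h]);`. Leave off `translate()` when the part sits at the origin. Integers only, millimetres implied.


cube([21, 381, 657]);
translate([1100, 0, 0]) cube([21, 381, 657]);
translate([21, 0, 0]) cube([1079, 381, 28]);
translate([21, 0, 258]) cube([1079, 381, 28]);
translate([21, 0, 516]) cube([1079, 381, 28]);


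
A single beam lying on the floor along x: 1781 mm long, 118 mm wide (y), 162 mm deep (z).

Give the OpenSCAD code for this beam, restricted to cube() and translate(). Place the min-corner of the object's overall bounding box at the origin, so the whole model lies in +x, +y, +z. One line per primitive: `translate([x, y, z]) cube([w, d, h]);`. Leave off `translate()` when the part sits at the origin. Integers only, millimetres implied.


cube([1781, 118, 162]);


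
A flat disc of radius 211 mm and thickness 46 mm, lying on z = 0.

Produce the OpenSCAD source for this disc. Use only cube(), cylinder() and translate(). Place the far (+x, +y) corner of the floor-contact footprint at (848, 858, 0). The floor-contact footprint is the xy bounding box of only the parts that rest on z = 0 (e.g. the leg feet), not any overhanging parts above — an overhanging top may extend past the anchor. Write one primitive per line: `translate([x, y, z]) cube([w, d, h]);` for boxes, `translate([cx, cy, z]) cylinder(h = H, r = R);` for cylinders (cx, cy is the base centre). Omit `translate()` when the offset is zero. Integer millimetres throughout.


translate([637, 647, 0]) cylinder(h = 46, r = 211);


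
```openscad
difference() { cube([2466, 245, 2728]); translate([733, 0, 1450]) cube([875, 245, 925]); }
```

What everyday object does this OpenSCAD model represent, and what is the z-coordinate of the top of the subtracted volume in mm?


A wall with a window opening. The window head height is 2375 mm.

A wall with a rectangular opening subtracted — a window. Sill at z = 1450, opening 925 mm tall, so the head is at 1450 + 925 = 2375 mm.


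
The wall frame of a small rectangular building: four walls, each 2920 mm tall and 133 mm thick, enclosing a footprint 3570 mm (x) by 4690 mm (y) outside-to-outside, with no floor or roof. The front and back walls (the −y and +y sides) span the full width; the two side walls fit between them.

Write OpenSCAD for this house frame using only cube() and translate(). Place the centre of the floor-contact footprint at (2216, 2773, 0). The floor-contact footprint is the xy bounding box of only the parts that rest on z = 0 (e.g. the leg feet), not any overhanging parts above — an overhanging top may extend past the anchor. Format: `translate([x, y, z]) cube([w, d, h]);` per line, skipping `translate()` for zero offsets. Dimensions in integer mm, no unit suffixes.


translate([431, 428, 0]) cube([3570, 133, 2920]);
translate([431, 4985, 0]) cube([3570, 133, 2920]);
translate([431, 561, 0]) cube([133, 4424, 2920]);
translate([3868, 561, 0]) cube([133, 4424, 2920]);


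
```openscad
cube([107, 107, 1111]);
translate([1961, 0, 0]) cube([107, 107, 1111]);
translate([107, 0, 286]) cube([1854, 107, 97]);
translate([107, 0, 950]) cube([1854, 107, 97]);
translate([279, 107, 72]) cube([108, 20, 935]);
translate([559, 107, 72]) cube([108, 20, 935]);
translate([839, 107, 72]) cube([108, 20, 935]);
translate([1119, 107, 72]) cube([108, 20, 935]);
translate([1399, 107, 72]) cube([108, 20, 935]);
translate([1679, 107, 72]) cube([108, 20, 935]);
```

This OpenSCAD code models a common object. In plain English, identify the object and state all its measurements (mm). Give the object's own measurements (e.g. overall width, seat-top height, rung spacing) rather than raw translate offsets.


A fence section. Two 107×107 mm posts, 1111 mm tall, stand on the floor with a clear span of 1854 mm between their inner faces. Two horizontal rails of 107×97 mm section span the gap between the posts with their undersides at z = 286 mm and z = 950 mm, flush with the posts' −y face. 6 pickets, each 108 mm wide, 20 mm thick and 935 mm tall, are fixed to the +y face of the rails with their bottoms at z = 72 mm, spaced across the span with a 172 mm gap after the −x post and between neighbouring pickets, with 174 mm left before the +x post.


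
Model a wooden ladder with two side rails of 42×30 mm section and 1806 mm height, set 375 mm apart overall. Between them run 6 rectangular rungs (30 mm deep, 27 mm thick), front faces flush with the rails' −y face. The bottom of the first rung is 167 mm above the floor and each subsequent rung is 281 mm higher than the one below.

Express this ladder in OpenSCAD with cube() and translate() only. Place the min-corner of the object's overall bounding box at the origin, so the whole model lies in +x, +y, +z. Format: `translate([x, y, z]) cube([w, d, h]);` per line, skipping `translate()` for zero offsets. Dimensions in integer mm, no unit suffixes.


// rung span = 375 - 2*42 = 291
// rung[k] z = 167 + k*281
cube([42, 30, 1806]);
translate([333, 0, 0]) cube([42, 30, 1806]);
translate([42, 0, 167]) cube([291, 30, 27]);
translate([42, 0, 448]) cube([291, 30, 27]);
translate([42, 0, 729]) cube([291, 30, 27]);
translate([42, 0, 1010]) cube([291, 30, 27]);
translate([42, 0, 1291]) cube([291, 30, 27]);
translate([42, 0, 1572]) cube([291, 30, 27]);


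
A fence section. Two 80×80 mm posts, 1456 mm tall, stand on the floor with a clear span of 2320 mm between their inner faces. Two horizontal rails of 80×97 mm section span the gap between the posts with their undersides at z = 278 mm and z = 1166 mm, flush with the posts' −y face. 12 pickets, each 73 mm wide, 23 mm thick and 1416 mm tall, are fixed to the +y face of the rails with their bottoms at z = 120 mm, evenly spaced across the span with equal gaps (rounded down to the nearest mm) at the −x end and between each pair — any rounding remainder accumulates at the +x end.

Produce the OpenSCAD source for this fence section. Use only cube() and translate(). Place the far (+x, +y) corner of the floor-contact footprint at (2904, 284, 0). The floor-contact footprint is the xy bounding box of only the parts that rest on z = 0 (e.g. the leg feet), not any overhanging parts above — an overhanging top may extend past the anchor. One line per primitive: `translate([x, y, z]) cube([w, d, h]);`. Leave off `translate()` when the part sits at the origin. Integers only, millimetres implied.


translate([424, 204, 0]) cube([80, 80, 1456]);
translate([2824, 204, 0]) cube([80, 80, 1456]);
translate([504, 204, 278]) cube([2320, 80, 97]);
translate([504, 204, 1166]) cube([2320, 80, 97]);
translate([615, 284, 120]) cube([73, 23, 1416]);
translate([799, 284, 120]) cube([73, 23, 1416]);
translate([983, 284, 120]) cube([73, 23, 1416]);
translate([1167, 284, 120]) cube([73, 23, 1416]);
translate([1351, 284, 120]) cube([73, 23, 1416]);
translate([1535, 284, 120]) cube([73, 23, 1416]);
translate([1719, 284, 120]) cube([73, 23, 1416]);
translate([1903, 284, 120]) cube([73, 23, 1416]);
translate([2087, 284, 120]) cube([73, 23, 1416]);
translate([2271, 284, 120]) cube([73, 23, 1416]);
translate([2455, 284, 120]) cube([73, 23, 1416]);
translate([2639, 284, 120]) cube([73, 23, 1416]);


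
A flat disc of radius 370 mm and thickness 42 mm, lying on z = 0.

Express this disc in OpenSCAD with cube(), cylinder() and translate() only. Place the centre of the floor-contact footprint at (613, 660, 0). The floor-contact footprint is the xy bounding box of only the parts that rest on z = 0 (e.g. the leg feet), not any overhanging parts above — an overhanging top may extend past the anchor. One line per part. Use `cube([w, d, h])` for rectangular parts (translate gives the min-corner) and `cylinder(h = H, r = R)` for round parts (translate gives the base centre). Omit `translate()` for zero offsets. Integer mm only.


translate([613, 660, 0]) cylinder(h = 42, r = 370);


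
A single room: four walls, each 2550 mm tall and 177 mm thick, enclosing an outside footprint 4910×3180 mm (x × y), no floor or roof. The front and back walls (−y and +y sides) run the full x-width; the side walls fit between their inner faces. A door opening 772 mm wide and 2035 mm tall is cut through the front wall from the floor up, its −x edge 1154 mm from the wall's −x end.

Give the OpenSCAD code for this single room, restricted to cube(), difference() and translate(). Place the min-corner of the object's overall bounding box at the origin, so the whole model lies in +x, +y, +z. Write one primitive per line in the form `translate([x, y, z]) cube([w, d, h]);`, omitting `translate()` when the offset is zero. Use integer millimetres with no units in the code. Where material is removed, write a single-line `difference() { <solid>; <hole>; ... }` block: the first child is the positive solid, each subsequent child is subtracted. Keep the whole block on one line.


difference() { cube([4910, 177, 2550]); translate([1154, 0, 0]) cube([772, 177, 2035]); }
translate([0, 3003, 0]) cube([4910, 177, 2550]);
translate([0, 177, 0]) cube([177, 2826, 2550]);
translate([4733, 177, 0]) cube([177, 2826, 2550]);


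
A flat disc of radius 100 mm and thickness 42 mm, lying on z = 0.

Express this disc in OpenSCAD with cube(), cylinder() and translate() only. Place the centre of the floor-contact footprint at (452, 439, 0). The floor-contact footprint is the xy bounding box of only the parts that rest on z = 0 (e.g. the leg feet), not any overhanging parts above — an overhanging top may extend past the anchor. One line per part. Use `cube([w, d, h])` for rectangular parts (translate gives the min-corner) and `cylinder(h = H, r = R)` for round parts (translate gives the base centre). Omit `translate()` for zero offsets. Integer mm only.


translate([452, 439, 0]) cylinder(h = 42, r = 100);


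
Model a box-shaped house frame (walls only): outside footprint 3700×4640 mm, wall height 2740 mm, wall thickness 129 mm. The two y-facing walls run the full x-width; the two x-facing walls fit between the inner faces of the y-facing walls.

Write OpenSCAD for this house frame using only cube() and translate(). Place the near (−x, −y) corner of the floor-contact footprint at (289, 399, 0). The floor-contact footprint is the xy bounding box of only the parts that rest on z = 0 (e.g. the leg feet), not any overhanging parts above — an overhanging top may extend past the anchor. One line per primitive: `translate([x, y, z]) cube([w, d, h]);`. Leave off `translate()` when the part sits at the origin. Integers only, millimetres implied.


translate([289, 399, 0]) cube([3700, 129, 2740]);
translate([289, 4910, 0]) cube([3700, 129, 2740]);
translate([289, 528, 0]) cube([129, 4382, 2740]);
translate([3860, 528, 0]) cube([129, 4382, 2740]);


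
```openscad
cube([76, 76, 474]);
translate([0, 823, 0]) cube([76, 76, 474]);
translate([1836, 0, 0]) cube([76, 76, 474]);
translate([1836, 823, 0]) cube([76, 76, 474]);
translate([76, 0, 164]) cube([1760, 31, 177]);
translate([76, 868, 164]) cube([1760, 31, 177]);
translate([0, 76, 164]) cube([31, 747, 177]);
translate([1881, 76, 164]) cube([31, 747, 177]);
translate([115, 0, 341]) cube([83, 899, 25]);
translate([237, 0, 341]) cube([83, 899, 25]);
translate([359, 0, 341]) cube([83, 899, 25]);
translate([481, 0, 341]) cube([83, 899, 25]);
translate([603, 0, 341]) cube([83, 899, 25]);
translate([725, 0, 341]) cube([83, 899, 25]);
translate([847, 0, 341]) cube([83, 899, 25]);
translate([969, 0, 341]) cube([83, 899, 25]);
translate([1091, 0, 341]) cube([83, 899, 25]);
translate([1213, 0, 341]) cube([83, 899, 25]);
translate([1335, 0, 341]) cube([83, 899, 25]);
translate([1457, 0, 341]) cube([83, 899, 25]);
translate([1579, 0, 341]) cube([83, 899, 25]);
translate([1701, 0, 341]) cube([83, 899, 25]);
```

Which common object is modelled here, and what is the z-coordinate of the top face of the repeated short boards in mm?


A bed frame. The slat-top height is 366 mm.

Four posts, four rails, and a row of slats — a bed frame. Slats sit on the rails at z = 164 + 177 = 341; with slat thickness 25, the top is 366 mm.


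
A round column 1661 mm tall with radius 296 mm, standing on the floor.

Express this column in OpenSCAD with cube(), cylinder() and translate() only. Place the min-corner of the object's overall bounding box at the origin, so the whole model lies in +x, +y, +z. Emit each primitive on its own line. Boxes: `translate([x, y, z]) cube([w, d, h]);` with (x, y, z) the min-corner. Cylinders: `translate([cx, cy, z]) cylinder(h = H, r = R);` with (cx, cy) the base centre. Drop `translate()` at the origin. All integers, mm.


translate([296, 296, 0]) cylinder(h = 1661, r = 296);


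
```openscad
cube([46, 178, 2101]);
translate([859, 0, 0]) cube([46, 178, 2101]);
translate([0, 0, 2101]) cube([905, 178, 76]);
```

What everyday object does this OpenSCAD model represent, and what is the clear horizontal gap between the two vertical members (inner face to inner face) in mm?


A door frame. The clear opening width is 813 mm.

Two 2101 mm tall posts with a header on top — a door frame. The left jamb is 46 mm wide at x = 0; the right jamb starts at x = 859. The clear opening is 859 − 46 = 813 mm.


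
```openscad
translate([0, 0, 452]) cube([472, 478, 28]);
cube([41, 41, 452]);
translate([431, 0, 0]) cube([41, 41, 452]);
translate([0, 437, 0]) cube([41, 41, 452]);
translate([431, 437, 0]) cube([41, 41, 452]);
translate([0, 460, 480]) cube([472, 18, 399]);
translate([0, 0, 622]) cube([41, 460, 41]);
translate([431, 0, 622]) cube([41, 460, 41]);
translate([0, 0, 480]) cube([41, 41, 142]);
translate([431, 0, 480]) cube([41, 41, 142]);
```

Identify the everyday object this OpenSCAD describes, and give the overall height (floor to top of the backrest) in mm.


A chair. The overall height is 879 mm.

A slab on four corner posts with a tall panel at the back — a chair. The seat slab sits at z = 452 with thickness 28, and the 399 mm backrest starts at the seat top, so the overall height is 452 + 28 + 399 = 879 mm.


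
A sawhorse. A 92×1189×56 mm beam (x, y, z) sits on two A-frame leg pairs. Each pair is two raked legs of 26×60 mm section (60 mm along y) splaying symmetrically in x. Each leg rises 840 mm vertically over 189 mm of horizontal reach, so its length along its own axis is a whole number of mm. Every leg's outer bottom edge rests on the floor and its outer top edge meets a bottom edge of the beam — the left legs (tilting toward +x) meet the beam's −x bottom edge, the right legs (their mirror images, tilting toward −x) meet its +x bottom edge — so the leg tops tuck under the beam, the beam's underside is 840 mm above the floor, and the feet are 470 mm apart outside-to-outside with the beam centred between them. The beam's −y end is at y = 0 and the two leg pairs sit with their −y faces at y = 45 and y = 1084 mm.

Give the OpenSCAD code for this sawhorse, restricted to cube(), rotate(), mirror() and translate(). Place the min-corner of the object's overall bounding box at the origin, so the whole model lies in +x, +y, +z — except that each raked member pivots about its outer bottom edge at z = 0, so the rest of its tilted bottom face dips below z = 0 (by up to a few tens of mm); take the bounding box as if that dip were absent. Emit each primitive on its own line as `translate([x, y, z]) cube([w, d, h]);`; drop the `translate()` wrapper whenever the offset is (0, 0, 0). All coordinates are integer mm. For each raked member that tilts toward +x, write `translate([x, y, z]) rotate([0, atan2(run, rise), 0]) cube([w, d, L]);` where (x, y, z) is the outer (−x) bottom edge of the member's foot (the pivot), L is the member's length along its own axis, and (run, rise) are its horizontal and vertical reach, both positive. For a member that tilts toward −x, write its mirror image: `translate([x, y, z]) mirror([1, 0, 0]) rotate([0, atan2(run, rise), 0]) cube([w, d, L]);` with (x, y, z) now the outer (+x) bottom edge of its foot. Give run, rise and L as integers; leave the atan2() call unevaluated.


// leg length = √(189² + 840²) = 861
// right-leg outer foot x = 2·189 + 92 = 470
// beam min-corner = (189, 0, 840)
translate([189, 0, 840]) cube([92, 1189, 56]);
translate([0, 45, 0]) rotate([0, atan2(189, 840), 0]) cube([26, 60, 861]);
translate([470, 45, 0]) mirror([1, 0, 0]) rotate([0, atan2(189, 840), 0]) cube([26, 60, 861]);
translate([0, 1084, 0]) rotate([0, atan2(189, 840), 0]) cube([26, 60, 861]);
translate([470, 1084, 0]) mirror([1, 0, 0]) rotate([0, atan2(189, 840), 0]) cube([26, 60, 861]);


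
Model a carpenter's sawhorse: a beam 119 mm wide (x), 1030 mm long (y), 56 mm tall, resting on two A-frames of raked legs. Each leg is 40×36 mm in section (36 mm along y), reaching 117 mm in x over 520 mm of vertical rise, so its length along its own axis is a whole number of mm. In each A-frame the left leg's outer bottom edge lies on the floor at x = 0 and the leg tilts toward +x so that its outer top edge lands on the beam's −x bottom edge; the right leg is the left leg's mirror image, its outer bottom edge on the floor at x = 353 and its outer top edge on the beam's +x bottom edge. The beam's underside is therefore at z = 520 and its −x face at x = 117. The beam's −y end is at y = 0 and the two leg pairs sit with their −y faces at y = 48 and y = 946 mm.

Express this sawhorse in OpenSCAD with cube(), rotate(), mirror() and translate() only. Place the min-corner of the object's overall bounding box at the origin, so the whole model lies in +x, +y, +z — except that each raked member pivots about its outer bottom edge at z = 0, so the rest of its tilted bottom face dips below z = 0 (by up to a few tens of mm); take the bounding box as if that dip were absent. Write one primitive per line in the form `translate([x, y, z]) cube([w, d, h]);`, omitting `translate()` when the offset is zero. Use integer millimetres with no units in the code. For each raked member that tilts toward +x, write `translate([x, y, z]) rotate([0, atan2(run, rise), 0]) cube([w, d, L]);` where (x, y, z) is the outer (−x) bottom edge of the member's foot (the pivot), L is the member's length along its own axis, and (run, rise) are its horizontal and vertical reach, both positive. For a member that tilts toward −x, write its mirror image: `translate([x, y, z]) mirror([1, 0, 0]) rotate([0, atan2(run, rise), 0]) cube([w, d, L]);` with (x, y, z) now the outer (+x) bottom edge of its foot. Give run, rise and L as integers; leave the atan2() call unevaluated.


translate([117, 0, 520]) cube([119, 1030, 56]);
translate([0, 48, 0]) rotate([0, atan2(117, 520), 0]) cube([40, 36, 533]);
translate([353, 48, 0]) mirror([1, 0, 0]) rotate([0, atan2(117, 520), 0]) cube([40, 36, 533]);
translate([0, 946, 0]) rotate([0, atan2(117, 520), 0]) cube([40, 36, 533]);
translate([353, 946, 0]) mirror([1, 0, 0]) rotate([0, atan2(117, 520), 0]) cube([40, 36, 533]);


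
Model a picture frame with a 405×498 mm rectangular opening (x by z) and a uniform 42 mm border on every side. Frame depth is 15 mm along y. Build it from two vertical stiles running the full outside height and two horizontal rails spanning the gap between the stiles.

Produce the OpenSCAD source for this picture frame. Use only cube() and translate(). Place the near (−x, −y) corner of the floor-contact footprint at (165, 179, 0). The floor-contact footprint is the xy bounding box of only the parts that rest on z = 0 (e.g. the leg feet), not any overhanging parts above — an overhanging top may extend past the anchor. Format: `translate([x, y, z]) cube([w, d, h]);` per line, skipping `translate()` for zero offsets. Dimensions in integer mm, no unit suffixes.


translate([165, 179, 0]) cube([42, 15, 582]);
translate([612, 179, 0]) cube([42, 15, 582]);
translate([207, 179, 0]) cube([405, 15, 42]);
translate([207, 179, 540]) cube([405, 15, 42]);


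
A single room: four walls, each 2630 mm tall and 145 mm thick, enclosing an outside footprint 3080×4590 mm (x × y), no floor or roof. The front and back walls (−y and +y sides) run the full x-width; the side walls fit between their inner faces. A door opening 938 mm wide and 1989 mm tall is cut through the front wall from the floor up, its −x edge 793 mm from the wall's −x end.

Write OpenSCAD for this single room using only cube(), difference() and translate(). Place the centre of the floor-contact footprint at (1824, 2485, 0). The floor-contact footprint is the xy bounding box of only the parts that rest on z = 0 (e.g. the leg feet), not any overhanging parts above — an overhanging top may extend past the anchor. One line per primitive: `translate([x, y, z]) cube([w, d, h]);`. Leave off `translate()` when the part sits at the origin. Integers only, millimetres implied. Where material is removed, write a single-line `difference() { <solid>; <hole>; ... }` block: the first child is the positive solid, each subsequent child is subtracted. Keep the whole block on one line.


difference() { translate([284, 190, 0]) cube([3080, 145, 2630]); translate([1077, 190, 0]) cube([938, 145, 1989]); }
translate([284, 4635, 0]) cube([3080, 145, 2630]);
translate([284, 335, 0]) cube([145, 4300, 2630]);
translate([3219, 335, 0]) cube([145, 4300, 2630]);


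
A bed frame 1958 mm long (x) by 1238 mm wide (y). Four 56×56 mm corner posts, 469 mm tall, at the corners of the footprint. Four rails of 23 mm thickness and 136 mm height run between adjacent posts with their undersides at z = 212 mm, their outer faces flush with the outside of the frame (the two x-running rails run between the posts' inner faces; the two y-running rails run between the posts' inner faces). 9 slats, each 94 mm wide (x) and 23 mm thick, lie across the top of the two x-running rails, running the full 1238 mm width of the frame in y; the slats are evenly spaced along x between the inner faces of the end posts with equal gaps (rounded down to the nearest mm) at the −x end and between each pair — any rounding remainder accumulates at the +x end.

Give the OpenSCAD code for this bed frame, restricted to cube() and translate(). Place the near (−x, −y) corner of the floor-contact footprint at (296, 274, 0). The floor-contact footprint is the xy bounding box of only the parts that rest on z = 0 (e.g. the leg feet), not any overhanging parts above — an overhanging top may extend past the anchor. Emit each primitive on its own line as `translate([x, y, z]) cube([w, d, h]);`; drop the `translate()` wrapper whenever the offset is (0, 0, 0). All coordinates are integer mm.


// slat z = rail_z + rail_h = 212 + 136 = 348
// slat gap = ⌊(1846 − 9·94) / 10⌋ = 100
translate([296, 274, 0]) cube([56, 56, 469]);
translate([296, 1456, 0]) cube([56, 56, 469]);
translate([2198, 274, 0]) cube([56, 56, 469]);
translate([2198, 1456, 0]) cube([56, 56, 469]);
translate([352, 274, 212]) cube([1846, 23, 136]);
translate([352, 1489, 212]) cube([1846, 23, 136]);
translate([296, 330, 212]) cube([23, 1126, 136]);
translate([2231, 330, 212]) cube([23, 1126, 136]);
translate([452, 274, 348]) cube([94, 1238, 23]);
translate([646, 274, 348]) cube([94, 1238, 23]);
translate([840, 274, 348]) cube([94, 1238, 23]);
translate([1034, 274, 348]) cube([94, 1238, 23]);
translate([1228, 274, 348]) cube([94, 1238, 23]);
translate([1422, 274, 348]) cube([94, 1238, 23]);
translate([1616, 274, 348]) cube([94, 1238, 23]);
translate([1810, 274, 348]) cube([94, 1238, 23]);
translate([2004, 274, 348]) cube([94, 1238, 23]);


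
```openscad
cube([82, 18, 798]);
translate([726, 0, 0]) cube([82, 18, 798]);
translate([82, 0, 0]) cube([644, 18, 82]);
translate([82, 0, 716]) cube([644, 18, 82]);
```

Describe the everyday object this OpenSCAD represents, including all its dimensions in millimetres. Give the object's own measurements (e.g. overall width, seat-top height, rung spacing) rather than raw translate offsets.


A rectangular picture frame lying in the x–z plane (depth along y). The opening is 644 mm wide (x) by 634 mm tall (z), surrounded by a border 82 mm wide on all four sides. The frame is 18 mm deep and is made of two full-height vertical stiles with two horizontal rails fitted between them.


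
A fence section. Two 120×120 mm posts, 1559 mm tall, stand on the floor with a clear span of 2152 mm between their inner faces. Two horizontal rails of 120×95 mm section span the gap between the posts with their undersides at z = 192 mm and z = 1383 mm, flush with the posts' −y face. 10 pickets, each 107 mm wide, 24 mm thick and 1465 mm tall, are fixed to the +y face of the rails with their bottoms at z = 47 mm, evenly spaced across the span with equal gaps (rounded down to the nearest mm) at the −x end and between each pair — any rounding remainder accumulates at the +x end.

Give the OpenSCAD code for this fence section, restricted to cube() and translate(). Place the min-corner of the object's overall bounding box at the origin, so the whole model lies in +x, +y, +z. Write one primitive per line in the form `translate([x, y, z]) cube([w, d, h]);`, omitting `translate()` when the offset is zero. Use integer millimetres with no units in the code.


cube([120, 120, 1559]);
translate([2272, 0, 0]) cube([120, 120, 1559]);
translate([120, 0, 192]) cube([2152, 120, 95]);
translate([120, 0, 1383]) cube([2152, 120, 95]);
translate([218, 120, 47]) cube([107, 24, 1465]);
translate([423, 120, 47]) cube([107, 24, 1465]);
translate([628, 120, 47]) cube([107, 24, 1465]);
translate([833, 120, 47]) cube([107, 24, 1465]);
translate([1038, 120, 47]) cube([107, 24, 1465]);
translate([1243, 120, 47]) cube([107, 24, 1465]);
translate([1448, 120, 47]) cube([107, 24, 1465]);
translate([1653, 120, 47]) cube([107, 24, 1465]);
translate([1858, 120, 47]) cube([107, 24, 1465]);
translate([2063, 120, 47]) cube([107, 24, 1465]);


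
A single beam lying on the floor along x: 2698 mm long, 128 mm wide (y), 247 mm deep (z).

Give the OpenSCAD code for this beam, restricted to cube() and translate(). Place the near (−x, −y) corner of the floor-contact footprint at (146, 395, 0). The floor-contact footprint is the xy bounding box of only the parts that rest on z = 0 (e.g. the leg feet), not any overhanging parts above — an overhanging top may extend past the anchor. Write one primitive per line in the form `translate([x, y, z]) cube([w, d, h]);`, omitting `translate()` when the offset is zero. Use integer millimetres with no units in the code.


translate([146, 395, 0]) cube([2698, 128, 247]);


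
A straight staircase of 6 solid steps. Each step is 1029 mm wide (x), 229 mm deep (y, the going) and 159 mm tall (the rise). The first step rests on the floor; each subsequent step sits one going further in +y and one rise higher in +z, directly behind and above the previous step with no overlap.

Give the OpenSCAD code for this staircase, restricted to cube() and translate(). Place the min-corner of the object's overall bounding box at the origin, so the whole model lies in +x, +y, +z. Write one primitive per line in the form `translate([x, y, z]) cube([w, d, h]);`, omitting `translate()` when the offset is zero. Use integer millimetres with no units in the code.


cube([1029, 229, 159]);
translate([0, 229, 159]) cube([1029, 229, 159]);
translate([0, 458, 318]) cube([1029, 229, 159]);
translate([0, 687, 477]) cube([1029, 229, 159]);
translate([0, 916, 636]) cube([1029, 229, 159]);
translate([0, 1145, 795]) cube([1029, 229, 159]);


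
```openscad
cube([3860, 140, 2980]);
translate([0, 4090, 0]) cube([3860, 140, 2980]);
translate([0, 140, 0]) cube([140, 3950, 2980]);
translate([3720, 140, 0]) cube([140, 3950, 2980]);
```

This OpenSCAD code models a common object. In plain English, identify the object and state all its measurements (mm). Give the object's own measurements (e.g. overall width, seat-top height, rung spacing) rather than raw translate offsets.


The wall frame of a small rectangular building: four walls, each 2980 mm tall and 140 mm thick, enclosing a footprint 3860 mm (x) by 4230 mm (y) outside-to-outside, with no floor or roof. The front and back walls (the −y and +y sides) span the full width; the two side walls fit between them.


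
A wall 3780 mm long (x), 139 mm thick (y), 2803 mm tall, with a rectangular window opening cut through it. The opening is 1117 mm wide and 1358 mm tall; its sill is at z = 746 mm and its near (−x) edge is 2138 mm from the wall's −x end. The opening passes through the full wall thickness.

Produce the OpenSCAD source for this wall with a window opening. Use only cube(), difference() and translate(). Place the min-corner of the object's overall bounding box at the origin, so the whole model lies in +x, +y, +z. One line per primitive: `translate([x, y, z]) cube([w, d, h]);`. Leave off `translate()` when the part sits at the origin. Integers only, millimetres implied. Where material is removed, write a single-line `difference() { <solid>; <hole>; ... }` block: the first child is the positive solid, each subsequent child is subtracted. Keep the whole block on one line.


difference() { cube([3780, 139, 2803]); translate([2138, 0, 746]) cube([1117, 139, 1358]); }


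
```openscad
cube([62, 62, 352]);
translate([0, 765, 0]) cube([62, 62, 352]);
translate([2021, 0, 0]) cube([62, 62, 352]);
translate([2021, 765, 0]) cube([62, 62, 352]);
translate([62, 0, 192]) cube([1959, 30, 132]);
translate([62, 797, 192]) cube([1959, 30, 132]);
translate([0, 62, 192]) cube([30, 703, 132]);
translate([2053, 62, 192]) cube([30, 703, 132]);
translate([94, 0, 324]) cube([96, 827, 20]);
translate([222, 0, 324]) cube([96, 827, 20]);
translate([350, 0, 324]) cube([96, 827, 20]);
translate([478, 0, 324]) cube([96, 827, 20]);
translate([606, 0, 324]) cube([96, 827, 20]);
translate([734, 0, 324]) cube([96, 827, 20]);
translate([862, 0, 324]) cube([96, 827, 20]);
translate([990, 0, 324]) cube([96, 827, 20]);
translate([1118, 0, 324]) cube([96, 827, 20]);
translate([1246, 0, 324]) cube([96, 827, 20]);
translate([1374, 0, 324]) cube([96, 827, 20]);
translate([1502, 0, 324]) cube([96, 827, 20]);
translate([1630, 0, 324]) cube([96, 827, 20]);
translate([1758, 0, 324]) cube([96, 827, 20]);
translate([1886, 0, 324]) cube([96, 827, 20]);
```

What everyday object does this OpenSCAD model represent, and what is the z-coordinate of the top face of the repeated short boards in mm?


A bed frame. The slat-top height is 344 mm.

Four posts, four rails, and a row of slats — a bed frame. Slats sit on the rails at z = 192 + 132 = 324; with slat thickness 20, the top is 344 mm.


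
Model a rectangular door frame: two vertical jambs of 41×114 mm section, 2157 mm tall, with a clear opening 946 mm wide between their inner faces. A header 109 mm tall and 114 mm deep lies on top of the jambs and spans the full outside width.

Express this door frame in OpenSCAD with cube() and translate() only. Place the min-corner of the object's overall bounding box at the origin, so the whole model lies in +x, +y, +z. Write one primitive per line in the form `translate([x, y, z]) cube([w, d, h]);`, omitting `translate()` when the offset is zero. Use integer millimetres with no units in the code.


cube([41, 114, 2157]);
translate([987, 0, 0]) cube([41, 114, 2157]);
translate([0, 0, 2157]) cube([1028, 114, 109]);


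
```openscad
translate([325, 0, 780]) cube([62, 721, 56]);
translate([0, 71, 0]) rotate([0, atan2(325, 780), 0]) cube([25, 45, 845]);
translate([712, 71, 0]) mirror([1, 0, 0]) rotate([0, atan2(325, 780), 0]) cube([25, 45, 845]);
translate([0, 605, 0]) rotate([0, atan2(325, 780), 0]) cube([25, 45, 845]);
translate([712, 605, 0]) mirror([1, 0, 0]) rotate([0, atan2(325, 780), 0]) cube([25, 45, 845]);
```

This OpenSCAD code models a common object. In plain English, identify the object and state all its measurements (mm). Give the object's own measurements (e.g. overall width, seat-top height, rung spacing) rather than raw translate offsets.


A sawhorse. A 62×721×56 mm beam (x, y, z) sits on two A-frame leg pairs. Each pair is two raked legs of 25×45 mm section (45 mm along y) splaying symmetrically in x. Each leg rises 780 mm vertically over 325 mm of horizontal reach and is 845 mm long along its own axis. Every leg's outer bottom edge rests on the floor and its outer top edge meets a bottom edge of the beam — the left legs (tilting toward +x) meet the beam's −x bottom edge, the right legs (their mirror images, tilting toward −x) meet its +x bottom edge — so the leg tops tuck under the beam, the beam's underside is 780 mm above the floor, and the feet are 712 mm apart outside-to-outside with the beam centred between them. The two leg pairs are set in 71 mm from either end of the beam.
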